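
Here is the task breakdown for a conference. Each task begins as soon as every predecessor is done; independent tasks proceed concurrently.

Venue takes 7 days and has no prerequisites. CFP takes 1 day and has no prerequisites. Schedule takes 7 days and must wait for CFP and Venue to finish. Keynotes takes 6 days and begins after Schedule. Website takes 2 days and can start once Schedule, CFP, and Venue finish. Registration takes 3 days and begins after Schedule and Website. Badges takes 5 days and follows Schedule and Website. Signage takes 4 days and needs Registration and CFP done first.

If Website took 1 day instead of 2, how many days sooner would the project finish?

1

Baseline: Venue→Schedule→Website→Registration→Signage = 7+7+2+3+4 = 23 → 23 days.
Since Website is critical, the -1 change carries straight to that chain (now 22 days).
That remains the longest chain; total 22 days.
Change in finish: 22 − 23 = -1 days.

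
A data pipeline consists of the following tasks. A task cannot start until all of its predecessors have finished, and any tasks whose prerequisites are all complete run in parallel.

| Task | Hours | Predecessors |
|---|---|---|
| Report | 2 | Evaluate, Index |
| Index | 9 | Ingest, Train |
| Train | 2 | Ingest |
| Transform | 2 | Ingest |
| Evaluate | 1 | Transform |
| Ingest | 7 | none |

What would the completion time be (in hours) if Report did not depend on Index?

18

Before: longest chain Ingest→Train→Index→Report = 7+2+9+2 = 20, finish 20.
Without Index→Report, Report's earliest start moves from 18 to 10.
New critical path: Ingest→Train→Index = 7+2+9 = 18 ⇒ 18 hours.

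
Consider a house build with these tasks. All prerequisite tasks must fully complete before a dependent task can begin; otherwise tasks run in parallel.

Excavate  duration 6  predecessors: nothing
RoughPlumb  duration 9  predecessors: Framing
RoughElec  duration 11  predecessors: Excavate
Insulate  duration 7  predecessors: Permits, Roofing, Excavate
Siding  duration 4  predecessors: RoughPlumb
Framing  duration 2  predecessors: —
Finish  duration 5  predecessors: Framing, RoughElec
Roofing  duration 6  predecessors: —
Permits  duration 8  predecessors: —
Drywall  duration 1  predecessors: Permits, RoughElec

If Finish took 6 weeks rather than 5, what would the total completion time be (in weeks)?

Critical path before the change: Excavate→RoughElec→Finish = 6+11+5 = 22 giving 22 weeks.
Finish is on the critical path; changing it to 6 makes that path 23 weeks.
That remains the longest chain; total 23 weeks.

23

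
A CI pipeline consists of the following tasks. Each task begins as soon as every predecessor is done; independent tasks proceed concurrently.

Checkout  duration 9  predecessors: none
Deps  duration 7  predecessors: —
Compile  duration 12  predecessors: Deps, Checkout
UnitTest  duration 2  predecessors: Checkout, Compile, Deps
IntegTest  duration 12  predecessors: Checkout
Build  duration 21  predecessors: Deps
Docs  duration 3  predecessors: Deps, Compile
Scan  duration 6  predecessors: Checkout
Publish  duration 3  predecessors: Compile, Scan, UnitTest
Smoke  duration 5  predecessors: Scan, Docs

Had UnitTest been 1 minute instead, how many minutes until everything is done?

The binding path is Checkout→Compile→Docs→Smoke = 9+12+3+5 = 29; finish at 29 minutes.
The longest path through UnitTest is only 26 minutes, so UnitTest has float 3.
No other chain overtakes it, so the finish is 29 minutes.

29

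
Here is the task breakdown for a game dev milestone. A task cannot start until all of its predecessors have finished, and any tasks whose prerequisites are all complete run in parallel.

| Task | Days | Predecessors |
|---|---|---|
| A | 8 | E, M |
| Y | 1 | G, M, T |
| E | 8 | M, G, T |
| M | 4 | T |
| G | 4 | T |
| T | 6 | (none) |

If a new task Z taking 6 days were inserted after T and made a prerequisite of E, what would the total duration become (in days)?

Originally the plan takes 26 days.
With Z inserted, E now waits for max(M, G, T, Z).
New critical path: T→Z→E→A = 6+6+8+8 = 28 ⇒ 28 days.

28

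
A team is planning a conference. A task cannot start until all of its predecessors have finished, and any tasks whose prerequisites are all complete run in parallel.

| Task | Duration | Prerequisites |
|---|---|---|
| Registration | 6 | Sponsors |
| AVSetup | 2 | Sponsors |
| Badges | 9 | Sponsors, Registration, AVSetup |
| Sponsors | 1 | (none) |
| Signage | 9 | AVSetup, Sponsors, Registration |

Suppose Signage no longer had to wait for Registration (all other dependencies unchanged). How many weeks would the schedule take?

16

With the dependency in place, Sponsors→Registration→Badges = 1+6+9 = 16 sets the finish at 16 weeks.
Without Registration→Signage, Signage's earliest start moves from 7 to 3.
The longest chain is now Sponsors→Registration→Badges = 1+6+9 = 16, so the schedule takes 16 weeks.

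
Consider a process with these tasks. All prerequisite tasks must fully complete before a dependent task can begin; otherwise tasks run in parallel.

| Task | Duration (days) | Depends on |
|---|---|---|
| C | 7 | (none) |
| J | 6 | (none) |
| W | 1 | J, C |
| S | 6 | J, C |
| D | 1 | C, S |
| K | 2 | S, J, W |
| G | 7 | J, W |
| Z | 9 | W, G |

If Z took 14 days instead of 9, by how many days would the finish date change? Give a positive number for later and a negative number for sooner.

5

As given, the longest chain is C→W→G→Z = 7+1+7+9 = 24, so the finish is 24 days.
Z is on the critical path; changing it to 14 makes that path 29 days.
The critical path is still C→W→G→Z; finish is now 29 days.
Change in finish: 29 − 24 = +5 days.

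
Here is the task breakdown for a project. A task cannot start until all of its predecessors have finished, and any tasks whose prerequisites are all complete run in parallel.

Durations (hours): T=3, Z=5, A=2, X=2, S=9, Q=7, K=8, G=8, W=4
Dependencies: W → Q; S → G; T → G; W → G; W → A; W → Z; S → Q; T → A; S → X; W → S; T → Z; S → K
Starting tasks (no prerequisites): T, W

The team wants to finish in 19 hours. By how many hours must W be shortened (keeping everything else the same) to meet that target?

2

Current finish: 21 hours; target: 19.
W is on every critical path, so each hour cut from W cuts the finish by one (this holds down to a finish of 18).
Need 21 − 19 = 2 hours off W → W becomes 2 hours, finish becomes 19.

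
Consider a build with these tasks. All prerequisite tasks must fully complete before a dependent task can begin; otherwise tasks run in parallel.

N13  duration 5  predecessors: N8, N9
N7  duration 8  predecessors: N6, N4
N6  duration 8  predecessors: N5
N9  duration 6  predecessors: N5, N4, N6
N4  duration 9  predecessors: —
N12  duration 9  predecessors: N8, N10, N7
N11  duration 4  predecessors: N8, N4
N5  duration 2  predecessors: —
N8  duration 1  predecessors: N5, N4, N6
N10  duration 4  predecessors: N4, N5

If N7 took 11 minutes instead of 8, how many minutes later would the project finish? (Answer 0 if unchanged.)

3

As given, the longest chain is N5→N6→N7→N12 = 2+8+8+9 = 27, so the finish is 27 minutes.
N7 lies on that path, so at 11 minutes the path becomes 30 minutes.
That remains the longest chain; total 30 minutes.
Change in finish: 30 − 27 = +3 minutes.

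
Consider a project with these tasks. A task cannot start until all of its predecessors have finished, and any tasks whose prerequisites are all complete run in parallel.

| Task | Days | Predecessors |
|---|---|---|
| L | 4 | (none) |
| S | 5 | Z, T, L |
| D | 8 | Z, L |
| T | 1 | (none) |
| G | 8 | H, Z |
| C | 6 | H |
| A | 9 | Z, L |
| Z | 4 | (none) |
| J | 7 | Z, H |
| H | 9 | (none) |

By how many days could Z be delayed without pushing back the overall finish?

4

Critical path: H→G = 9+8 = 17, so the finish is 17 days.
The longest chain containing Z totals 13 days.
Slack of Z = 4 − 0 = 4 days.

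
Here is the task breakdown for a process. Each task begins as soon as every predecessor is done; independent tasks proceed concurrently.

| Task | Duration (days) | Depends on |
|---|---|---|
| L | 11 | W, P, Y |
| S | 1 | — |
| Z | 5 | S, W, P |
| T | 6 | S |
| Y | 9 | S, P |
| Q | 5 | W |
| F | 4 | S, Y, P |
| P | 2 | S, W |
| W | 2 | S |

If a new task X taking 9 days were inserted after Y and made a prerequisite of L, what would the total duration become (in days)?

Originally the plan takes 25 days.
With X inserted, L now waits for max(W, P, Y, X).
New critical path: S→W→P→Y→X→L = 1+2+2+9+9+11 = 34 ⇒ 34 days.

34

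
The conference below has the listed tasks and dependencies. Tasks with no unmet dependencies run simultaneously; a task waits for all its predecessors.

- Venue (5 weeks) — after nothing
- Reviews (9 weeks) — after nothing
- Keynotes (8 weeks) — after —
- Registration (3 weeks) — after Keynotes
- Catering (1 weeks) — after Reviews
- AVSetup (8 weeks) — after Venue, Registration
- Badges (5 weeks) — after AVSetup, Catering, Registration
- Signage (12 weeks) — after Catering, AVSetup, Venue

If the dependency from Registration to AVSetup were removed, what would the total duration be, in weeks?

25

Before: longest chain Keynotes→Registration→AVSetup→Signage = 8+3+8+12 = 31, finish 31.
Without Registration→AVSetup, AVSetup's earliest start moves from 11 to 5.
After: Venue→AVSetup→Signage = 5+8+12 = 25 → 25 weeks.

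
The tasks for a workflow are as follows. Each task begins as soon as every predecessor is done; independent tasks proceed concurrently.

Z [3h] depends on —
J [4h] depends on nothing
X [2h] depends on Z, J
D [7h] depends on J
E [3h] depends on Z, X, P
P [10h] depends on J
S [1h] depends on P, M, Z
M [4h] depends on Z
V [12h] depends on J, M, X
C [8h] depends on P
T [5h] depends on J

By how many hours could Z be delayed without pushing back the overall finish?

Critical path: J→P→C = 4+10+8 = 22, so the finish is 22 hours.
Longest path through Z: 19 hours (earliest finish 3, latest finish 6).
Slack of Z = 3 − 0 = 3 hours.

3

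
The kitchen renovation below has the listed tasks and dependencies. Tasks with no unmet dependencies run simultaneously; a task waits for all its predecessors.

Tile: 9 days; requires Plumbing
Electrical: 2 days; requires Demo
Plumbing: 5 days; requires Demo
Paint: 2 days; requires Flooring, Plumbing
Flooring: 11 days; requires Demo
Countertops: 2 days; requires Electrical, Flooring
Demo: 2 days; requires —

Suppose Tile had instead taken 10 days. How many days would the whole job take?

The binding path is Demo→Plumbing→Tile = 2+5+9 = 16; finish at 16 days.
Tile lies on that path, so at 10 days the path becomes 17 days.
No other chain overtakes it, so the finish is 17 days.

17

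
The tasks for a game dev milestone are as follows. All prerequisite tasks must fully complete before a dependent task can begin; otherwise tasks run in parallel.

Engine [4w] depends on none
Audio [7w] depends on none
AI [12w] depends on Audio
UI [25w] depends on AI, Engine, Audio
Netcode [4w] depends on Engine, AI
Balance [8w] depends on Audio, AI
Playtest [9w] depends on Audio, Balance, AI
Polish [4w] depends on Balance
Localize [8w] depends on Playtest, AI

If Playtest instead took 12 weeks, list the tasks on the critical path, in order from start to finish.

Audio, AI, Balance, Playtest, Localize

Actual critical path: Audio→AI→Balance→Playtest→Localize = 7+12+8+9+8 = 44 ⇒ 44 weeks.
Since Playtest is critical, the +3 change carries straight to that chain (now 47 weeks).
The critical path is still Audio→AI→Balance→Playtest→Localize; finish is now 47 weeks.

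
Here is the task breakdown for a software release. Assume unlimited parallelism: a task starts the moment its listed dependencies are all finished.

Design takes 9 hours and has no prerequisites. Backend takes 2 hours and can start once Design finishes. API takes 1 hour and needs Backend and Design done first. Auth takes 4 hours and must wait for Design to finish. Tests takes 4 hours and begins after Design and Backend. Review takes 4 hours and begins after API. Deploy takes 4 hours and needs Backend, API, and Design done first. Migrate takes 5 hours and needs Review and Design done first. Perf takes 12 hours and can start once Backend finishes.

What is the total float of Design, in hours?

Design→Backend→Perf = 9+2+12 = 23 sets the makespan at 23 hours.
Longest path through Design: 23 hours (earliest finish 9, latest finish 9).
Slack of Design = 0 − 0 = 0 hours.

0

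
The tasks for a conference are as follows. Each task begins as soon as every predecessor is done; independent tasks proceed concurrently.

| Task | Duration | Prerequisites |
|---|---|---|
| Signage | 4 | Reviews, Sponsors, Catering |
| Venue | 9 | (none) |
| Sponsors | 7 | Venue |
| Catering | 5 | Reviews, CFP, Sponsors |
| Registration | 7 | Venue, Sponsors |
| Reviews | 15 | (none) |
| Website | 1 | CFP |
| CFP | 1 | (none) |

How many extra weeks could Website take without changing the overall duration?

Venue→Sponsors→Catering→Signage = 9+7+5+4 = 25 sets the makespan at 25 weeks.
Website finishes as early as 2 and must finish by 25.
Slack of Website = 24 − 1 = 23 weeks.

23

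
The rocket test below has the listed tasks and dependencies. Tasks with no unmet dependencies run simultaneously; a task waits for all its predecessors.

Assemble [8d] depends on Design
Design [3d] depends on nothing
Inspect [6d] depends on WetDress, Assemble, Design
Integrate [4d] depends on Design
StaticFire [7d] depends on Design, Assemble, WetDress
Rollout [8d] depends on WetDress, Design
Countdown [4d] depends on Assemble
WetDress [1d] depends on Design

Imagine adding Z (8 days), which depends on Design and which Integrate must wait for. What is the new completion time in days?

18

Originally the schedule takes 18 days.
With Z inserted, Integrate now waits for max(Design, Z).
New critical path: Design→Assemble→StaticFire = 3+8+7 = 18 ⇒ 18 days.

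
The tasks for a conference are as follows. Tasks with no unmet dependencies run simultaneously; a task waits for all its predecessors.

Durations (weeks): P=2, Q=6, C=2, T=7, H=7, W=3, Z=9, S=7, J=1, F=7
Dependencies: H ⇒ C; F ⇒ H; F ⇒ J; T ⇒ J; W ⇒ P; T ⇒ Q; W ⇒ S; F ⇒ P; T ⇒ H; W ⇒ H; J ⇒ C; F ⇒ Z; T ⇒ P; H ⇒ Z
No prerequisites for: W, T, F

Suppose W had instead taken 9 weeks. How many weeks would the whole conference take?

25

As given, the longest chain is T→H→Z = 7+7+9 = 23, so the finish is 23 weeks.
W has 4 weeks of float (longest path through it is 19).
New critical path: W→H→Z = 9+7+9 = 25 ⇒ 25 weeks.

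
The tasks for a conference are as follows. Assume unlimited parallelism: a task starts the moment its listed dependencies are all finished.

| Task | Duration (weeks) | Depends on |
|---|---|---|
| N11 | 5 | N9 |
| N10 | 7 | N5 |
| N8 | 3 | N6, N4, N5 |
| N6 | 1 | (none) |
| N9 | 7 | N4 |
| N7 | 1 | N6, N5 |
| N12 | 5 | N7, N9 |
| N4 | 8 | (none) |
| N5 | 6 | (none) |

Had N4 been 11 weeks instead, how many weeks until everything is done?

Critical path before the change: N4→N9→N11 = 8+7+5 = 20 giving 20 weeks.
Since N4 is critical, the +3 change carries straight to that chain (now 23 weeks).
The critical path is still N4→N9→N11; finish is now 23 weeks.

23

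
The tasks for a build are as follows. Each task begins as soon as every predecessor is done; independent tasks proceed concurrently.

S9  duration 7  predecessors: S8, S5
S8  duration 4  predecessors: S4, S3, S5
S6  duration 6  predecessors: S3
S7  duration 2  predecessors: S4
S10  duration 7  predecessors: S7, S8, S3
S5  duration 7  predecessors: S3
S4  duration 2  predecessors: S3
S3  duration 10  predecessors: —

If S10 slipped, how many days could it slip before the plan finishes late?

The longest chain is S3→S5→S8→S9 = 10+7+4+7 = 28; overall finish 28 days.
The longest chain containing S10 totals 28 days.
So S10 can slip 28 − 28 = 0 days.

0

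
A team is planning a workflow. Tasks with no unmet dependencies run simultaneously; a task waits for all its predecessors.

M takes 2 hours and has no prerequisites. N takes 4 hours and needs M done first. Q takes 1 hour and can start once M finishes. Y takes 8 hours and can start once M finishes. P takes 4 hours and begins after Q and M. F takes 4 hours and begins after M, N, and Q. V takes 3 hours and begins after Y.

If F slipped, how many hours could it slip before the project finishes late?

Critical path: M→Y→V = 2+8+3 = 13, so the finish is 13 hours.
The longest chain containing F totals 10 hours.
Slack of F = 9 − 6 = 3 hours.

3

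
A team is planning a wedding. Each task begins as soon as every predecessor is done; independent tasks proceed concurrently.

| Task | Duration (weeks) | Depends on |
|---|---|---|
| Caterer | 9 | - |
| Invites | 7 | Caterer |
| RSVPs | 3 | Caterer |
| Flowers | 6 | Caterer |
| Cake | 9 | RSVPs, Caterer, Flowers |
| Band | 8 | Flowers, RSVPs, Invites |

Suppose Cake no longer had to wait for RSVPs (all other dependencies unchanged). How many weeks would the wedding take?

With the dependency in place, Caterer→Invites→Band = 9+7+8 = 24 sets the finish at 24 weeks.
Dropping RSVPs→Cake doesn't change Cake's earliest start (15); another predecessor still binds.
New critical path: Caterer→Invites→Band = 9+7+8 = 24 ⇒ 24 weeks.

24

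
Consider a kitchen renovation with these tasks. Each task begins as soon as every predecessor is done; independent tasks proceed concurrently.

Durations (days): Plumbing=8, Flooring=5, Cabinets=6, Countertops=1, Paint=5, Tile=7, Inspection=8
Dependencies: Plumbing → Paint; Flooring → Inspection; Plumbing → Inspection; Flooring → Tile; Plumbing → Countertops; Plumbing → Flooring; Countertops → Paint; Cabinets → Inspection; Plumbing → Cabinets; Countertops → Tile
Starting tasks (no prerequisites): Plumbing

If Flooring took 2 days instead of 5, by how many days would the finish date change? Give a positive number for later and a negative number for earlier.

As given, the longest chain is Plumbing→Cabinets→Inspection = 8+6+8 = 22, so the finish is 22 days.
Flooring has 1 day of float (longest path through it is 21).
No other chain overtakes it, so the finish is 22 days.
Change in finish: 22 − 22 = +0 days.

0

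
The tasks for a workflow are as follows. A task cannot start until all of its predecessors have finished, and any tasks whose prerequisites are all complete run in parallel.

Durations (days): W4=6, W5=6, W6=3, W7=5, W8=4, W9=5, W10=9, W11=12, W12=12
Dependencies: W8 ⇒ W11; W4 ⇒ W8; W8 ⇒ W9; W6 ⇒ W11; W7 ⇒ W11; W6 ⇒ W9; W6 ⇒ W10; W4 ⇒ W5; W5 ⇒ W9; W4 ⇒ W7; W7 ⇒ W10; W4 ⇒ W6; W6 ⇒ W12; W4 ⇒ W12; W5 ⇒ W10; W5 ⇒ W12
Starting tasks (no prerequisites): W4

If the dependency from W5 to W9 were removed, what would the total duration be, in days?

Original critical path: W4→W5→W12 = 6+6+12 = 24 ⇒ 24 days.
Without W5→W9, W9's earliest start moves from 12 to 10.
The longest chain is now W4→W5→W12 = 6+6+12 = 24, so the workflow takes 24 days.

24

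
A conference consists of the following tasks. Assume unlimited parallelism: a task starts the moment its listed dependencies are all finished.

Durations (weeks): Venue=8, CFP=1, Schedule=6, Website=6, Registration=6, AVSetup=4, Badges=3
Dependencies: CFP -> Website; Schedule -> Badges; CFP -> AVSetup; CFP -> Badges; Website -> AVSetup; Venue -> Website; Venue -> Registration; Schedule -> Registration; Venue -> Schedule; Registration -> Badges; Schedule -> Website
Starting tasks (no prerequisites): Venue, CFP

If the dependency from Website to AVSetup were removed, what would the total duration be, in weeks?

23

Before: longest chain Venue→Schedule→Website→AVSetup = 8+6+6+4 = 24, finish 24.
Without Website→AVSetup, AVSetup's earliest start moves from 20 to 1.
The longest chain is now Venue→Schedule→Registration→Badges = 8+6+6+3 = 23, so the conference takes 23 weeks.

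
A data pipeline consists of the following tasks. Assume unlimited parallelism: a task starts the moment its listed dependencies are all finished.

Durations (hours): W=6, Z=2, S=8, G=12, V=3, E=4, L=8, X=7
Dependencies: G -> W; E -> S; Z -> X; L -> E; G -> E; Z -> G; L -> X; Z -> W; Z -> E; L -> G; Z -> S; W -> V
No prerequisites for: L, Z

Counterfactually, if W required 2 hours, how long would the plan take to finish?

32

Actual critical path: L→G→E→S = 8+12+4+8 = 32 ⇒ 32 hours.
W is off the critical path — its longest chain is 29 hours, giving 3 of slack.
The critical path is still L→G→E→S; finish is now 32 hours.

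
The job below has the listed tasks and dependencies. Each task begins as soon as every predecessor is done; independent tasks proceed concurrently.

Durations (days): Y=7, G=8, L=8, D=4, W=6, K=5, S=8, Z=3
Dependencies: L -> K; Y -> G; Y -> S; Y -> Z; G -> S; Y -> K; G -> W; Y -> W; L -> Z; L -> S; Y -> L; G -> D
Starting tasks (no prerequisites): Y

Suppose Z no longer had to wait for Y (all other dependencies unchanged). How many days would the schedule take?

Before: longest chain Y→G→S = 7+8+8 = 23, finish 23.
Dropping Y→Z doesn't change Z's earliest start (15); another predecessor still binds.
New critical path: Y→G→S = 7+8+8 = 23 ⇒ 23 days.

23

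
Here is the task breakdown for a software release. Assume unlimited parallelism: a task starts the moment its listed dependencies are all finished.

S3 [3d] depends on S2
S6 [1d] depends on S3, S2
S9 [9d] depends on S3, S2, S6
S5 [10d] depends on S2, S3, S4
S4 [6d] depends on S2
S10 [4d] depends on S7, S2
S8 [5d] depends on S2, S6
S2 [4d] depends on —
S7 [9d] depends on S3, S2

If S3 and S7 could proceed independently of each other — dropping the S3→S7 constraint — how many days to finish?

20

Original critical path: S2→S3→S7→S10 = 4+3+9+4 = 20 ⇒ 20 days.
Without S3→S7, S7's earliest start moves from 7 to 4.
New critical path: S2→S4→S5 = 4+6+10 = 20 ⇒ 20 days.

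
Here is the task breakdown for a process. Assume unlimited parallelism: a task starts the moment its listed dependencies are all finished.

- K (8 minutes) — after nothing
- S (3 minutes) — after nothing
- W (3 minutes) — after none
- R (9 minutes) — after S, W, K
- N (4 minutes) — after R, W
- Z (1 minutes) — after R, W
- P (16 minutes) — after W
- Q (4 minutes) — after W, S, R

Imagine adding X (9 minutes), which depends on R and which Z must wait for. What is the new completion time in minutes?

Originally the process takes 21 minutes.
With X inserted, Z now waits for max(R, W, X).
New critical path: K→R→X→Z = 8+9+9+1 = 27 ⇒ 27 minutes.

27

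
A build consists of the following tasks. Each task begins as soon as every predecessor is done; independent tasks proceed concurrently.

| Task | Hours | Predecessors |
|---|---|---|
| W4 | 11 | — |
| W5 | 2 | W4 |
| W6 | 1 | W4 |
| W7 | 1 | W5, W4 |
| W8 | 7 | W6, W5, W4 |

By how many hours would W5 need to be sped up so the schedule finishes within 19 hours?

Current finish: 20 hours; target: 19.
W5 is on every critical path, so each hour cut from W5 cuts the finish by one (this holds down to a finish of 19).
Need 20 − 19 = 1 hour off W5 → W5 becomes 1 hour, finish becomes 19.

1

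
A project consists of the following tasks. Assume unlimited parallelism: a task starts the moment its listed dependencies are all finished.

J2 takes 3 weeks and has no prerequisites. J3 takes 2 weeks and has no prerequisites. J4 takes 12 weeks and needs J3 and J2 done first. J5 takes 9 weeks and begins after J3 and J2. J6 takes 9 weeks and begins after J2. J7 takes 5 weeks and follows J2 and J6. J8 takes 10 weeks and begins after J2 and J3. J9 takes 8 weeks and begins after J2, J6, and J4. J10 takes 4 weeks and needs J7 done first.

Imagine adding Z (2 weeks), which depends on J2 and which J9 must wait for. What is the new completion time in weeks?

Originally the plan takes 23 weeks.
With Z inserted, J9 now waits for max(J2, J6, J4, Z).
New critical path: J2→J4→J9 = 3+12+8 = 23 ⇒ 23 weeks.

23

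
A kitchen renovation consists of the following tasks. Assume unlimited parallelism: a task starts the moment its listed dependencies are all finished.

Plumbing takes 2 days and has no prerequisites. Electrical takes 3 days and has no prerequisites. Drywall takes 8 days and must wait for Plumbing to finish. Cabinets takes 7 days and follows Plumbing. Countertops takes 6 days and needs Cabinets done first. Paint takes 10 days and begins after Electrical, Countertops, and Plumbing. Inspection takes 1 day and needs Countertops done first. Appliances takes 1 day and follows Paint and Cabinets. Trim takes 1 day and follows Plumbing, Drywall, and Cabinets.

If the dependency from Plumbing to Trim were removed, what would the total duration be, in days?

26

Original critical path: Plumbing→Cabinets→Countertops→Paint→Appliances = 2+7+6+10+1 = 26 ⇒ 26 days.
Dropping Plumbing→Trim doesn't change Trim's earliest start (10); another predecessor still binds.
New critical path: Plumbing→Cabinets→Countertops→Paint→Appliances = 2+7+6+10+1 = 26 ⇒ 26 days.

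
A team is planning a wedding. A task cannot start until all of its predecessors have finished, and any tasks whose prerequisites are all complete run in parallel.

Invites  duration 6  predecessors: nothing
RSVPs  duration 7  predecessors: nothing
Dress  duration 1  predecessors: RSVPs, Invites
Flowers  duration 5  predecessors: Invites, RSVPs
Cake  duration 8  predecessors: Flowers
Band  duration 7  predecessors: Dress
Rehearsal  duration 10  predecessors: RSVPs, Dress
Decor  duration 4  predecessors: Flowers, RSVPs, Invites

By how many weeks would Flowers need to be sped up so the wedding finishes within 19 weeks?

1

Current finish: 20 weeks; target: 19.
Flowers is on every critical path, so each week cut from Flowers cuts the finish by one (this holds down to a finish of 18).
Need 20 − 19 = 1 week off Flowers → Flowers becomes 4 weeks, finish becomes 19.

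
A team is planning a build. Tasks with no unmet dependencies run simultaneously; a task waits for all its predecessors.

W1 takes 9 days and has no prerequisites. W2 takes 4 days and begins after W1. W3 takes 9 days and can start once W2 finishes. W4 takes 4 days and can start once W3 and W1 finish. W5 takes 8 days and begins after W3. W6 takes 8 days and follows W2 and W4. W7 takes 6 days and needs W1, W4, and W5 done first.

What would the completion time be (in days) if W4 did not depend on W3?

With the dependency in place, W1→W2→W3→W5→W7 = 9+4+9+8+6 = 36 sets the finish at 36 days.
Without W3→W4, W4's earliest start moves from 22 to 9.
The longest chain is now W1→W2→W3→W5→W7 = 9+4+9+8+6 = 36, so the build takes 36 days.

36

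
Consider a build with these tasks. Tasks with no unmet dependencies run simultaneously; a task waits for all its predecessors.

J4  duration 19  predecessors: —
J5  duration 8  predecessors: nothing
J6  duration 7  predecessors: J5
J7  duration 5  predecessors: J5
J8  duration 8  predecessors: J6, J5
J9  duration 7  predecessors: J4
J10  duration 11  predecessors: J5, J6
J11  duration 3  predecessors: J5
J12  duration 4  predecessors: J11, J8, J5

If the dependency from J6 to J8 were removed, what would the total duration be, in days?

26

Original critical path: J5→J6→J8→J12 = 8+7+8+4 = 27 ⇒ 27 days.
Without J6→J8, J8's earliest start moves from 15 to 8.
After: J4→J9 = 19+7 = 26 → 26 days.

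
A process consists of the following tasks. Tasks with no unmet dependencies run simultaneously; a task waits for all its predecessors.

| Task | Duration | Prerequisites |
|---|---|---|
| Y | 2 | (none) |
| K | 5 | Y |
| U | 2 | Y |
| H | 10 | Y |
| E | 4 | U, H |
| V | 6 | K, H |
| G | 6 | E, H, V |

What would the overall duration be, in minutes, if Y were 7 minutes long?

29

Actual critical path: Y→H→V→G = 2+10+6+6 = 24 ⇒ 24 minutes.
Since Y is critical, the +5 change carries straight to that chain (now 29 minutes).
The critical path is still Y→H→V→G; finish is now 29 minutes.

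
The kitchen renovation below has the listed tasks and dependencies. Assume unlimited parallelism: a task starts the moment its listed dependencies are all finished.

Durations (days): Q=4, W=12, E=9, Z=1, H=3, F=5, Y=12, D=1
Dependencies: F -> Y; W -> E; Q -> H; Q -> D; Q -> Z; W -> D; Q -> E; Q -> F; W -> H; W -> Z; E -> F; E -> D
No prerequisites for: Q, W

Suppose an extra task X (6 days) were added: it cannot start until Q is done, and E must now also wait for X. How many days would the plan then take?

38

Originally the plan takes 38 days.
With X inserted, E now waits for max(Q, W, X).
New critical path: W→E→F→Y = 12+9+5+12 = 38 ⇒ 38 days.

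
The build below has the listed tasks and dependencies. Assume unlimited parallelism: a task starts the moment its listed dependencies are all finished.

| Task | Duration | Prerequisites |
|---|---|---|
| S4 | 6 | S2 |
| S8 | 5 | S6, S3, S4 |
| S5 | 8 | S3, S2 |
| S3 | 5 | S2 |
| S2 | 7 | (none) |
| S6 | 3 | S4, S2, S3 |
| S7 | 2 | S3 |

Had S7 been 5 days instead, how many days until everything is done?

21

The binding path is S2→S4→S6→S8 = 7+6+3+5 = 21; finish at 21 days.
The longest path through S7 is only 14 days, so S7 has float 7.
No other chain overtakes it, so the finish is 21 days.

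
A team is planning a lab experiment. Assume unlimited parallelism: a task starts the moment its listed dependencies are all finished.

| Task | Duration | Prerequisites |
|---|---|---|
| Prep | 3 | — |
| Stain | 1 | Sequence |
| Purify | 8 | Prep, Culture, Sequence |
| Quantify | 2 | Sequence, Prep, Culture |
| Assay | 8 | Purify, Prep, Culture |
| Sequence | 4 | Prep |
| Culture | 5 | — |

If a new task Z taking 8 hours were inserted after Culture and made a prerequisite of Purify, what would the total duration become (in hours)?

Originally the project takes 23 hours.
With Z inserted, Purify now waits for max(Prep, Culture, Sequence, Z).
New critical path: Culture→Z→Purify→Assay = 5+8+8+8 = 29 ⇒ 29 hours.

29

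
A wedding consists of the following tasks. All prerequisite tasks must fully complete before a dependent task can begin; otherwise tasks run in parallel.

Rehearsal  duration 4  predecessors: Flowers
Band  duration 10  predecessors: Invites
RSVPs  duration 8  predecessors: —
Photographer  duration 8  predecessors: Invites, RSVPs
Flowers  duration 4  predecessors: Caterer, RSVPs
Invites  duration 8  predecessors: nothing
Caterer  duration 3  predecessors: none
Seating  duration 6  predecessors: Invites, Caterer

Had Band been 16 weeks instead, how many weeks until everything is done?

24

Actual critical path: Invites→Band = 8+10 = 18 ⇒ 18 weeks.
Band is on the critical path; changing it to 16 makes that path 24 weeks.
The critical path is still Invites→Band; finish is now 24 weeks.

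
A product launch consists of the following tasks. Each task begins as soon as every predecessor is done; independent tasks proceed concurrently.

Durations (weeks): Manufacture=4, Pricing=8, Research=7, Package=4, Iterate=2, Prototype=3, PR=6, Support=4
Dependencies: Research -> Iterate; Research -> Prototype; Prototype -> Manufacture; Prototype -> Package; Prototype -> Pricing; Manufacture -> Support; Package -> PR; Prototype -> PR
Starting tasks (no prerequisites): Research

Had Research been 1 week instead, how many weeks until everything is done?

Actual critical path: Research→Prototype→Package→PR = 7+3+4+6 = 20 ⇒ 20 weeks.
Since Research is critical, the -6 change carries straight to that chain (now 14 weeks).
That remains the longest chain; total 14 weeks.

14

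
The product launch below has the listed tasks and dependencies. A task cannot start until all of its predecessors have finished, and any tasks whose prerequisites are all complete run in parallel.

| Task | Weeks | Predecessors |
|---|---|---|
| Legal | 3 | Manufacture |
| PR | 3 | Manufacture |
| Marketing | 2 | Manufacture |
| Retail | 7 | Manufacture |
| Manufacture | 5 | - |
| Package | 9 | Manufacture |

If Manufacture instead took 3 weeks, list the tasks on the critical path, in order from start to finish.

As given, the longest chain is Manufacture→Package = 5+9 = 14, so the finish is 14 weeks.
Since Manufacture is critical, the -2 change carries straight to that chain (now 12 weeks).
That remains the longest chain; total 12 weeks.

Manufacture, Package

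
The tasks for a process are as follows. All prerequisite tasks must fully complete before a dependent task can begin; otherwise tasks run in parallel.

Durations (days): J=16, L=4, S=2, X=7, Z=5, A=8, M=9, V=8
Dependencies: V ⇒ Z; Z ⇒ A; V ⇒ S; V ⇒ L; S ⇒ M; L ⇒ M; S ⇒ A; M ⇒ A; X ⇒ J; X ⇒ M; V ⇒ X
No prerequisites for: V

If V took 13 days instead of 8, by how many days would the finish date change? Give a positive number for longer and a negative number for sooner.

Baseline: V→X→M→A = 8+7+9+8 = 32 → 32 days.
Since V is critical, the +5 change carries straight to that chain (now 37 days).
That remains the longest chain; total 37 days.
Change in finish: 37 − 32 = +5 days.

5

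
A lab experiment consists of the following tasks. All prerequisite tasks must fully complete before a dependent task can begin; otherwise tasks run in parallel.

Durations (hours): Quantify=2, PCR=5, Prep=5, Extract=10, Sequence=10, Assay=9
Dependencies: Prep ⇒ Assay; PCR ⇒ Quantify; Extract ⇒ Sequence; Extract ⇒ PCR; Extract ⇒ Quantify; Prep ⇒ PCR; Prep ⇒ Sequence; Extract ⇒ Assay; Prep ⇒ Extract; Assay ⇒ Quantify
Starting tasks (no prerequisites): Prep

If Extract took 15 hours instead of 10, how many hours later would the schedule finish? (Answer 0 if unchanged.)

5

Actual critical path: Prep→Extract→Assay→Quantify = 5+10+9+2 = 26 ⇒ 26 hours.
Extract is on the critical path; changing it to 15 makes that path 31 hours.
No other chain overtakes it, so the finish is 31 hours.
Change in finish: 31 − 26 = +5 hours.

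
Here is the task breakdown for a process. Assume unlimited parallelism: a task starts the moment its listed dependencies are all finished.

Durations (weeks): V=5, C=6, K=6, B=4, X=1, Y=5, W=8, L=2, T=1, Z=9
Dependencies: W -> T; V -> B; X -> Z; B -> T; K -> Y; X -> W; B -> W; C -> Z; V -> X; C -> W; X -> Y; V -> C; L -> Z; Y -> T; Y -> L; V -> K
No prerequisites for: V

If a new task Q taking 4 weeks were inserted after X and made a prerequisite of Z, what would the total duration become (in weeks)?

Originally the job takes 27 weeks.
With Q inserted, Z now waits for max(L, X, C, Q).
New critical path: V→K→Y→L→Z = 5+6+5+2+9 = 27 ⇒ 27 weeks.

27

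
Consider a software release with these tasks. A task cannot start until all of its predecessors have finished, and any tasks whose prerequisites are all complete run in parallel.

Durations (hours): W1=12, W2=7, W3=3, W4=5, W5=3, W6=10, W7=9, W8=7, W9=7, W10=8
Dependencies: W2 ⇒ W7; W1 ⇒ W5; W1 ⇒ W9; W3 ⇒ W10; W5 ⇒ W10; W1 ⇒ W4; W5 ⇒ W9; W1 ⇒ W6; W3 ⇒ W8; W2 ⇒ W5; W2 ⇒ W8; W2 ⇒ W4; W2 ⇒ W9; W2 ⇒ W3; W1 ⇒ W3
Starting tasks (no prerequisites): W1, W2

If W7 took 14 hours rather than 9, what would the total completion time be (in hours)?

Actual critical path: W1→W3→W10 = 12+3+8 = 23 ⇒ 23 hours.
W7 has 7 hours of float (longest path through it is 16).
The critical path is still W1→W3→W10; finish is now 23 hours.

23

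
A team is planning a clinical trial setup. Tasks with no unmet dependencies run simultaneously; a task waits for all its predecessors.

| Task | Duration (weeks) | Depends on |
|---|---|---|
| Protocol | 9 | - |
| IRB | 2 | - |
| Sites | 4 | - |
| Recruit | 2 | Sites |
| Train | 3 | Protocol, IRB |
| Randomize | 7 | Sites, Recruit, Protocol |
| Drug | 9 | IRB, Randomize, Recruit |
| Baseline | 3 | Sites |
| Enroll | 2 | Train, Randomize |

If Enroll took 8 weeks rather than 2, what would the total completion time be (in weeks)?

Actual critical path: Protocol→Randomize→Drug = 9+7+9 = 25 ⇒ 25 weeks.
Enroll has 7 weeks of float (longest path through it is 18).
No other chain overtakes it, so the finish is 25 weeks.

25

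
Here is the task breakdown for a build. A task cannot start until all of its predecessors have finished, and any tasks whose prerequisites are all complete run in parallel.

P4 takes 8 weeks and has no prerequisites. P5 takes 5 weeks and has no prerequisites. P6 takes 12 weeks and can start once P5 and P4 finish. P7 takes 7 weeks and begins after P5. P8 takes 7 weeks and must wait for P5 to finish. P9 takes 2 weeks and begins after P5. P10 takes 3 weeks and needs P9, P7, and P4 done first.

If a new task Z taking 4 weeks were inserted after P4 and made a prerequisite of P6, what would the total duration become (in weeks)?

24

Originally the project takes 20 weeks.
With Z inserted, P6 now waits for max(P5, P4, Z).
New critical path: P4→Z→P6 = 8+4+12 = 24 ⇒ 24 weeks.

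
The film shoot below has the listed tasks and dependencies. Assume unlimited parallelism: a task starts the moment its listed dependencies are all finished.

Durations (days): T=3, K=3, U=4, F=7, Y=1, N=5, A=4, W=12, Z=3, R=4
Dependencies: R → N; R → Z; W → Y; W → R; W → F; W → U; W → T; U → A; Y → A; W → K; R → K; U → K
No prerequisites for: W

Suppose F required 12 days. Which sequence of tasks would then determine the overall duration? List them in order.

Critical path before the change: W→R→N = 12+4+5 = 21 giving 21 days.
F is off the critical path — its longest chain is 19 days, giving 2 of slack.
Now W→F = 12+12 = 24 is longest, so the finish becomes 24 days.

W, F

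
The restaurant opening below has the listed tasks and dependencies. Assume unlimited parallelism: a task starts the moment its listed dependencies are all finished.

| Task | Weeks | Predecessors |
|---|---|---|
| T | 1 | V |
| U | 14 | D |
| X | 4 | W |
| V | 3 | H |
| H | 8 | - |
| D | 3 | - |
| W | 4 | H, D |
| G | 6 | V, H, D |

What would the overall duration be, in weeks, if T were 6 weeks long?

Baseline: D→U = 3+14 = 17 → 17 weeks.
The longest path through T is only 12 weeks, so T has float 5.
That remains the longest chain; total 17 weeks.

17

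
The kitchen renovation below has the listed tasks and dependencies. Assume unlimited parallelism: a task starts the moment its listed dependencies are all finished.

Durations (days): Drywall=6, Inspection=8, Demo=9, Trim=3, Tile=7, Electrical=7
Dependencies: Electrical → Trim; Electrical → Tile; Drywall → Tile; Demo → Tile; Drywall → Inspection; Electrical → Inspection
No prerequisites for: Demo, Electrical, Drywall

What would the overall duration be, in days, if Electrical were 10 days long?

18

Actual critical path: Demo→Tile = 9+7 = 16 ⇒ 16 days.
Electrical has 1 day of float (longest path through it is 15).
The binding chain switches to Electrical→Inspection = 10+8 = 18; finish 18 days.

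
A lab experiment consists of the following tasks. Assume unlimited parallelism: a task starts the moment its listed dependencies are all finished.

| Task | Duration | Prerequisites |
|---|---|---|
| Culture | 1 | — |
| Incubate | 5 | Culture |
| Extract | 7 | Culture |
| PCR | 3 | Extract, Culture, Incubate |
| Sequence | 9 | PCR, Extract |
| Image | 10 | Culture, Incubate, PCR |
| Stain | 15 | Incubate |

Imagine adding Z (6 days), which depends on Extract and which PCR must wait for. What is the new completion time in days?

Originally the plan takes 21 days.
With Z inserted, PCR now waits for max(Extract, Culture, Incubate, Z).
New critical path: Culture→Extract→Z→PCR→Image = 1+7+6+3+10 = 27 ⇒ 27 days.

27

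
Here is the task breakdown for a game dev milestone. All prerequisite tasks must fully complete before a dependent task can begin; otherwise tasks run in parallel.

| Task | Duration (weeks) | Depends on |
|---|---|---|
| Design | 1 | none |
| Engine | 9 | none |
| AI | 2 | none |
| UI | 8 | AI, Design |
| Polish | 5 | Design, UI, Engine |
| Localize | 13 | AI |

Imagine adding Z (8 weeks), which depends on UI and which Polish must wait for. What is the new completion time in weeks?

Originally the plan takes 15 weeks.
With Z inserted, Polish now waits for max(Design, UI, Engine, Z).
New critical path: AI→UI→Z→Polish = 2+8+8+5 = 23 ⇒ 23 weeks.

23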